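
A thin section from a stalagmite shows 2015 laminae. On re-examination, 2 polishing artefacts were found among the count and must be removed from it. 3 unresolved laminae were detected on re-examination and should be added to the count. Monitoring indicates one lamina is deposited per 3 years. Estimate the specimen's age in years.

6048 years

True lamina count = 2015 − 2 + 3 = 2016.
Multiplying by 3 years per lamina: 2016 × 3 = 6048 years.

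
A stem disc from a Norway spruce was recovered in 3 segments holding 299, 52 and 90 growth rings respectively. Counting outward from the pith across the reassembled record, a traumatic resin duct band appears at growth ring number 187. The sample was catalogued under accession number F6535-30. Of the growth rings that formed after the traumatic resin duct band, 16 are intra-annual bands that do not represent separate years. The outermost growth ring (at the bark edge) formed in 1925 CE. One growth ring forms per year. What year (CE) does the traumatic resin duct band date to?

1687 CE

Total growth rings = 299 + 52 + 90 = 441.
Between growth ring 187 and the bark edge there are 441 − 187 = 254 growth rings.
Removing the 16 false growth rings leaves 254 − 16 = 238 true growth rings beyond the traumatic resin duct band.
The growth ring at the bark edge is 1925 CE, so the traumatic resin duct band dates to 1925 − 238 = 1687 CE.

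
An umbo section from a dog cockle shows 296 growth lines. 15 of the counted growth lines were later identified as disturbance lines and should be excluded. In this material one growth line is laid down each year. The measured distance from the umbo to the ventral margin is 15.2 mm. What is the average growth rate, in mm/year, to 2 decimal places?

Adjusted count: 296 − 15 = 281 growth lines.
Extension rate ≈ 15.2 / 281 = 0.05 mm/year.

0.05 mm/year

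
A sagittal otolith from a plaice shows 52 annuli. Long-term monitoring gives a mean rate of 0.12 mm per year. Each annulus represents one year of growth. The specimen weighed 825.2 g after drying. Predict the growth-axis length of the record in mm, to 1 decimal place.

52 years of growth are recorded.
Predicted length = 0.12 mm/year × 52 years = 6.2 mm.

6.2 mm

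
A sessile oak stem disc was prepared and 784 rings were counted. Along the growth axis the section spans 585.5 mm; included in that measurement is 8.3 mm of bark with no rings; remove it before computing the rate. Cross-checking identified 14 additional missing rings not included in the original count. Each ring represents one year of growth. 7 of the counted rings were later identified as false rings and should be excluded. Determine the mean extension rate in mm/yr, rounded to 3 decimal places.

0.730 mm/yr

Adjusted count: 784 − 7 + 14 = 791 rings.
Net length = 585.5 − 8.3 = 577.2 mm.
Extension rate ≈ 577.2 / 791 = 0.730 mm/yr.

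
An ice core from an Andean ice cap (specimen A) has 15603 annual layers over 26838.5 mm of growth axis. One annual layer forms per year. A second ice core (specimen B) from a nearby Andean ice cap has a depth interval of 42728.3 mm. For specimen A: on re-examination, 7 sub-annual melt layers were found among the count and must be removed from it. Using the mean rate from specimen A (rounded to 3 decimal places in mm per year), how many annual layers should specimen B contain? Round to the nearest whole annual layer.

24828 annual layers

Specimen A: correcting the raw count gives 15603 − 7 = 15596 true annual layers.
A: Extension rate ≈ 26838.5 / 15596 = 1.721 mm per year.
For B, 42728.3 / 1.721 = 24827.60 years ≈ 24828 annual layers.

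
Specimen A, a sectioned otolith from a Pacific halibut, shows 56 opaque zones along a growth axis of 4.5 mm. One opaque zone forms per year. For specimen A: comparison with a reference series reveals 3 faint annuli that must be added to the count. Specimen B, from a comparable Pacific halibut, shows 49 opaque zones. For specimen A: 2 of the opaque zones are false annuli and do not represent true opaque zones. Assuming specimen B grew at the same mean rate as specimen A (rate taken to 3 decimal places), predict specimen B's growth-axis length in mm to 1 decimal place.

3.9 mm

Specimen A: true opaque zone count = 56 − 2 + 3 = 57.
A: Mean rate = 4.5 mm / 57 years ≈ 0.079 mm/yr.
For B, 0.079 mm/year × 49 years = 3.9 mm.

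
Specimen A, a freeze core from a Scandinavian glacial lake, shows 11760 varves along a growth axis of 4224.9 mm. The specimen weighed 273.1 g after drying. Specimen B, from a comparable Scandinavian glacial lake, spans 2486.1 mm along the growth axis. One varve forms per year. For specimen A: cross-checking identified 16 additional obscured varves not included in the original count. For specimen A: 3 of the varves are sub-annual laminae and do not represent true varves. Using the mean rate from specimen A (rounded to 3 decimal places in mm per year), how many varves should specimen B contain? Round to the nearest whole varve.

6925 varves

Specimen A: correcting the raw count gives 11760 − 3 + 16 = 11773 true varves.
A: Extension rate ≈ 4224.9 / 11773 = 0.359 mm per year.
Specimen B: 2486.1 mm / 0.359 mm per year = 6925.07 years ≈ 6925 varves.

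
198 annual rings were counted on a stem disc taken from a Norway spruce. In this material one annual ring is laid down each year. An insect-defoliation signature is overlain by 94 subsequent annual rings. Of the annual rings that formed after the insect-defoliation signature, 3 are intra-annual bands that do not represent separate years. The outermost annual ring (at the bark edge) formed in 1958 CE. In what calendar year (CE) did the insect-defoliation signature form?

94 annual rings post-date the insect-defoliation signature.
94 − 3 false = 91 true annual rings after the insect-defoliation signature.
1958 − 91 = 1867 CE.

1867 CE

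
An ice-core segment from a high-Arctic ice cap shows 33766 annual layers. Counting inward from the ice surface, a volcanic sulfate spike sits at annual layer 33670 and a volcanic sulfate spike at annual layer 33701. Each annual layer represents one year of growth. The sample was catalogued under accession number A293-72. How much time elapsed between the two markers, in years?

The two markers are separated by 33701 − 33670 = 31 annual layers.
One annual layer per year makes the interval 31 years.

31 yr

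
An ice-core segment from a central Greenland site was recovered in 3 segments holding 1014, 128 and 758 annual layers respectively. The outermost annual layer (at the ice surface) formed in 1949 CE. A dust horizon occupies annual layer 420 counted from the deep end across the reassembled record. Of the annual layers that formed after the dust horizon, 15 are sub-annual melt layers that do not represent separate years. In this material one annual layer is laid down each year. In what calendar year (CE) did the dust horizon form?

484 CE

Total annual layers = 1014 + 128 + 758 = 1900.
1900 − 420 = 1480 annual layers lie beyond the dust horizon toward the ice surface.
1480 − 15 false = 1465 true annual layers after the dust horizon.
Counting back 1465 years from 1949 CE places the dust horizon in 1949 − 1465 = 484 CE.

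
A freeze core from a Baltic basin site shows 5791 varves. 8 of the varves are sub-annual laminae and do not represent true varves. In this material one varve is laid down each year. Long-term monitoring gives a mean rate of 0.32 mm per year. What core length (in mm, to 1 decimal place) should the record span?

True varve count = 5791 − 8 = 5783.
Length ≈ 0.32 × 5783 = 1850.6 mm.

1850.6 mm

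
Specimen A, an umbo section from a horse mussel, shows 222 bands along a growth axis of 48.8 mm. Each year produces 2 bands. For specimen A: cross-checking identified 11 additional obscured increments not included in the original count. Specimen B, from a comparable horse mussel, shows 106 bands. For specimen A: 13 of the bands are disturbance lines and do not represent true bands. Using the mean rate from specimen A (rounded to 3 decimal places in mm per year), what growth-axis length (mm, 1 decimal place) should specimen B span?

23.5 mm

Specimen A: adjusted count: 222 − 13 + 11 = 220 bands.
Specimen A: 220 bands at 2 per year is 220 / 2 = 110 years.
A: 48.8 mm over 110 years gives 48.8 / 110 ≈ 0.444 mm/yr.
Specimen B: 106 bands at 2 per year is 106 / 2 = 53 years. For B, 0.444 mm/year × 53 years = 23.5 mm.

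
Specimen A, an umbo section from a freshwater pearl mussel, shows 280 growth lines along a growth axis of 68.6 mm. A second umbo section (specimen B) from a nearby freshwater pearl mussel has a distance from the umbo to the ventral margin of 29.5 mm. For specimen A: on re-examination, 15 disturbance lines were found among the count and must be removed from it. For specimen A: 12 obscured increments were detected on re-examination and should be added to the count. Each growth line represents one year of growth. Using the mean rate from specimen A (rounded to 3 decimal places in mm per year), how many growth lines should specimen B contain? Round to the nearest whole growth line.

119 growth lines

Specimen A: correcting the raw count gives 280 − 15 + 12 = 277 true growth lines.
A: 68.6 mm over 277 years gives 68.6 / 277 ≈ 0.248 mm/yr.
Specimen B: 29.5 mm / 0.248 mm per year = 118.95 years ≈ 119 growth lines.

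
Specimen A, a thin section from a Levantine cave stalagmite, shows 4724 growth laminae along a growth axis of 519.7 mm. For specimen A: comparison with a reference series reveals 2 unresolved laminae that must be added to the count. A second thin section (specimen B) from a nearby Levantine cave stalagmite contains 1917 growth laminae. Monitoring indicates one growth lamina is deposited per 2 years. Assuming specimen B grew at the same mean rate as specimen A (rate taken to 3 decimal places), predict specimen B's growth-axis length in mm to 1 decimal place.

210.9 mm

Specimen A: correcting the raw count gives 4724 + 2 = 4726 true growth laminae.
Specimen A: at 2 years per growth lamina, 4726 × 2 = 9452 years.
A: Extension rate ≈ 519.7 / 9452 = 0.055 mm per year.
Specimen B: multiplying by 2 years per growth lamina: 1917 × 2 = 3834 years. B's length ≈ 0.055 × 3834 = 210.9 mm.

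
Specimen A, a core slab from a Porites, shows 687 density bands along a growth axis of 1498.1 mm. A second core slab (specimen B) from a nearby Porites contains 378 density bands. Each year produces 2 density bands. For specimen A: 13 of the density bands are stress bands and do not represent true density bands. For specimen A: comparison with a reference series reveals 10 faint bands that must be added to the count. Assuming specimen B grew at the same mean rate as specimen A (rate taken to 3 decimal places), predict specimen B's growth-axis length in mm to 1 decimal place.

Specimen A: correcting the raw count gives 687 − 13 + 10 = 684 true density bands.
Specimen A: 684 density bands at 2 per year is 684 / 2 = 342 years.
A: Extension rate ≈ 1498.1 / 342 = 4.380 mm/year.
Specimen B: 378 density bands at 2 per year is 378 / 2 = 189 years. For B, 4.380 mm/year × 189 years = 827.8 mm.

827.8 mm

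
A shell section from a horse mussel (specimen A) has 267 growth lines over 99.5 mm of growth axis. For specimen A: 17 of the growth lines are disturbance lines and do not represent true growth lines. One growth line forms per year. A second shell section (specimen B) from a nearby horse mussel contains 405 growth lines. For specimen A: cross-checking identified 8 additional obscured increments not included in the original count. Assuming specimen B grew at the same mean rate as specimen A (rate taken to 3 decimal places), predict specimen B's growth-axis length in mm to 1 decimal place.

Specimen A: true growth line count = 267 − 17 + 8 = 258.
A: 99.5 mm over 258 years gives 99.5 / 258 ≈ 0.386 mm/year.
B's length ≈ 0.386 × 405 = 156.3 mm.

156.3 mm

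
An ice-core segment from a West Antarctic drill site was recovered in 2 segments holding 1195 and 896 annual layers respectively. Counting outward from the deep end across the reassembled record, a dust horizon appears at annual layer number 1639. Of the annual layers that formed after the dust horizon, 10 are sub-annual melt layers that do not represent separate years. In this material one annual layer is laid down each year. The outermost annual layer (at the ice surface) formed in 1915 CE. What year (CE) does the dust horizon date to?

1473 CE

Total annual layers = 1195 + 896 = 2091.
The dust horizon sits at annual layer 1639 from the deep end, so 2091 − 1639 = 452 annual layers formed after it.
Excluding 10 false annual layers: 452 − 10 = 442.
1915 − 442 = 1473 CE.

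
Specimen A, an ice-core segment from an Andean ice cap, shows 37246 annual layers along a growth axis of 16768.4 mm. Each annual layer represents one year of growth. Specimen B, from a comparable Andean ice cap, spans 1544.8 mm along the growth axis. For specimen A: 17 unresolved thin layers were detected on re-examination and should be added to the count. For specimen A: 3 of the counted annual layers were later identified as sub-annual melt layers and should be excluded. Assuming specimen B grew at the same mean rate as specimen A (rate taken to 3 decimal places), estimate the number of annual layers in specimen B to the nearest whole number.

3433 annual layers

Specimen A: adjusted count: 37246 − 3 + 17 = 37260 annual layers.
A: Mean rate = 16768.4 mm / 37260 years ≈ 0.450 mm per year.
For B, 1544.8 / 0.450 = 3432.89 years ≈ 3433 annual layers.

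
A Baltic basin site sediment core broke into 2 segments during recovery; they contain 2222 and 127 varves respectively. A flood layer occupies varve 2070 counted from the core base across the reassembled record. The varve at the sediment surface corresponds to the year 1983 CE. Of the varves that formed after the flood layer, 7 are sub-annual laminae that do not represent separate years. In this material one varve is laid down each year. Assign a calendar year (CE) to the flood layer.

Total varves = 2222 + 127 = 2349.
2349 − 2070 = 279 varves lie beyond the flood layer toward the sediment surface.
Removing the 7 false varves leaves 279 − 7 = 272 true varves beyond the flood layer.
1983 − 272 = 1711 CE.

1711 CE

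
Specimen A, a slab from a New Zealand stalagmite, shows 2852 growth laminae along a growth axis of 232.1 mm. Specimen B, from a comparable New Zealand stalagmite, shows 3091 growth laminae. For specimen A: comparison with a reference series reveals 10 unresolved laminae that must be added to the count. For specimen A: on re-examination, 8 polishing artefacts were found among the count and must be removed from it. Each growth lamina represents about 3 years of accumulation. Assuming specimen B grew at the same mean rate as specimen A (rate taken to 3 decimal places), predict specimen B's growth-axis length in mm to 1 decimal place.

250.4 mm

Specimen A: after corrections the count is 2852 − 8 + 10 = 2854 growth laminae.
Specimen A: at 3 years per growth lamina, 2854 × 3 = 8562 years.
A: 232.1 mm over 8562 years gives 232.1 / 8562 ≈ 0.027 mm/year.
Specimen B: at 3 years per growth lamina, 3091 × 3 = 9273 years. For B, 0.027 mm/year × 9273 years = 250.4 mm.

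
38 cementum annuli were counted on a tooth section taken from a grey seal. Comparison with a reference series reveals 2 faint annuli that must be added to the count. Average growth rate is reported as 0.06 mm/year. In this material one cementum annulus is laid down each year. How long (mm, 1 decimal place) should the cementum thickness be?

2.4 mm

After corrections the count is 38 + 2 = 40 cementum annuli.
Predicted length = 0.06 mm/year × 40 years = 2.4 mm.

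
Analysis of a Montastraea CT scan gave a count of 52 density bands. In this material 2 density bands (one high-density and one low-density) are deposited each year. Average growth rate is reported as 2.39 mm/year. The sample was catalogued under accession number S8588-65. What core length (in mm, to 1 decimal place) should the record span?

62.1 mm

Dividing by 2 density bands per year: 52 / 2 = 26 years.
Predicted length = 2.39 mm/year × 26 years = 62.1 mm.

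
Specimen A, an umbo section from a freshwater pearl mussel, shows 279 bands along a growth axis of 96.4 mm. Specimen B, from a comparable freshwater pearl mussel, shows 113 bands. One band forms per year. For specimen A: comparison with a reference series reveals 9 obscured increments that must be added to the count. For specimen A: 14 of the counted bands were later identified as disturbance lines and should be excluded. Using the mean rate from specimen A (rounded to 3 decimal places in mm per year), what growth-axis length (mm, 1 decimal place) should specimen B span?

39.8 mm

Specimen A: true band count = 279 − 14 + 9 = 274.
A: 96.4 mm over 274 years gives 96.4 / 274 ≈ 0.352 mm per year.
For B, 0.352 mm/year × 113 years = 39.8 mm.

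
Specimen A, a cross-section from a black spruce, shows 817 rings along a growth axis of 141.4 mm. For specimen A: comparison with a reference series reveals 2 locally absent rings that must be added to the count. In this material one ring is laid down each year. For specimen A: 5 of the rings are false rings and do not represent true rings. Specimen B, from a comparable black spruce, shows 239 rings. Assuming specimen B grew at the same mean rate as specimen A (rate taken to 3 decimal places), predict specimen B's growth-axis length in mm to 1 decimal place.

41.6 mm

Specimen A: true ring count = 817 − 5 + 2 = 814.
A: 141.4 mm over 814 years gives 141.4 / 814 ≈ 0.174 mm/yr.
Length of B = 0.174 × 239 = 41.6 mm.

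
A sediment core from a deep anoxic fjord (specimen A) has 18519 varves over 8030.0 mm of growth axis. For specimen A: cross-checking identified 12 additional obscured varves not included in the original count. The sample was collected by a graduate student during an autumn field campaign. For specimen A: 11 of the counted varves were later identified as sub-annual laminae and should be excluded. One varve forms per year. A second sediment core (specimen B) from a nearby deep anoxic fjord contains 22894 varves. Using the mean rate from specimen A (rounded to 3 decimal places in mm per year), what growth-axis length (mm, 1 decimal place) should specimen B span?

9936.0 mm

Specimen A: true varve count = 18519 − 11 + 12 = 18520.
A: 8030.0 mm over 18520 years gives 8030.0 / 18520 ≈ 0.434 mm/year.
Length of B = 0.434 × 22894 = 9936.0 mm.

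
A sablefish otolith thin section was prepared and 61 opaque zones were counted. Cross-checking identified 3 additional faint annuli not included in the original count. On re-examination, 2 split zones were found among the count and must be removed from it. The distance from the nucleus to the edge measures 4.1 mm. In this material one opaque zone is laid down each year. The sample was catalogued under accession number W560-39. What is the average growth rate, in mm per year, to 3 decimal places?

0.066 mm per year

True opaque zone count = 61 − 2 + 3 = 62.
4.1 mm over 62 years gives 4.1 / 62 ≈ 0.066 mm per year.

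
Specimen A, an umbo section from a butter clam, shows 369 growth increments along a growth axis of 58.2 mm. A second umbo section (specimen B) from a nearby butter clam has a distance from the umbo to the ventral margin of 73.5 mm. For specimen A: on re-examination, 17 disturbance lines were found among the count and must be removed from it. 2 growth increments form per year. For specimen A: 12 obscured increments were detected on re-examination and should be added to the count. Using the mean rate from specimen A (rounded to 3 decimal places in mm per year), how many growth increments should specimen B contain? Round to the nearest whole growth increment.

459 growth increments

Specimen A: correcting the raw count gives 369 − 17 + 12 = 364 true growth increments.
Specimen A: dividing by 2 growth increments per year: 364 / 2 = 182 years.
A: Mean rate = 58.2 mm / 182 years ≈ 0.320 mm per year.
Specimen B: 73.5 mm / 0.320 mm per year = 229.69 years; at 2 growth increments per year that is 229.69 × 2 ≈ 459 growth increments.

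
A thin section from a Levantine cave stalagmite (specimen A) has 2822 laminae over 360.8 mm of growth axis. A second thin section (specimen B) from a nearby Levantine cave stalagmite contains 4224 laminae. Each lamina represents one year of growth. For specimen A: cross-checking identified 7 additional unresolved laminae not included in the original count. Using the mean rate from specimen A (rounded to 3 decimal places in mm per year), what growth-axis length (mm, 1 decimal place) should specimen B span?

540.7 mm

Specimen A: correcting the raw count gives 2822 + 7 = 2829 true laminae.
A: 360.8 mm over 2829 years gives 360.8 / 2829 ≈ 0.128 mm per year.
B's length ≈ 0.128 × 4224 = 540.7 mm.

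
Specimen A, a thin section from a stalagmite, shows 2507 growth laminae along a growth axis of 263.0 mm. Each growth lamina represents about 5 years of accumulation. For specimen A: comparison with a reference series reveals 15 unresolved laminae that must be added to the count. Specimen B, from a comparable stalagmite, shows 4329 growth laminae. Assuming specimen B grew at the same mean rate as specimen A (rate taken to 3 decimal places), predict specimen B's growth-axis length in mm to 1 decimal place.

454.5 mm

Specimen A: after corrections the count is 2507 + 15 = 2522 growth laminae.
Specimen A: 2522 growth laminae at 5 years each span 2522 × 5 = 12610 years.
A: Mean rate = 263.0 mm / 12610 years ≈ 0.021 mm per year.
Specimen B: 4329 growth laminae at 5 years each span 4329 × 5 = 21645 years. B's length ≈ 0.021 × 21645 = 454.5 mm.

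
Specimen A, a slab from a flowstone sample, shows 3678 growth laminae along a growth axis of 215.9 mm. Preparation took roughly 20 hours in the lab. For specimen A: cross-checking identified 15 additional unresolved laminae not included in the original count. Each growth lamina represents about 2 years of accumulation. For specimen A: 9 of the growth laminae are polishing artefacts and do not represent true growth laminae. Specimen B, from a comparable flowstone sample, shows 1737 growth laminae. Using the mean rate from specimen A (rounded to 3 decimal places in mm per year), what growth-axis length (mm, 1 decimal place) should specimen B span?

Specimen A: after corrections the count is 3678 − 9 + 15 = 3684 growth laminae.
Specimen A: multiplying by 2 years per growth lamina: 3684 × 2 = 7368 years.
A: Mean rate = 215.9 mm / 7368 years ≈ 0.029 mm/year.
Specimen B: 1737 growth laminae at 2 years each span 1737 × 2 = 3474 years. For B, 0.029 mm/year × 3474 years = 100.7 mm.

100.7 mm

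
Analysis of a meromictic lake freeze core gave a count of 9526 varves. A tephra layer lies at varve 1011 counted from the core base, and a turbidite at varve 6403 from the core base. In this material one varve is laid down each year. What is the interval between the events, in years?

5392 years

Separation: 6403 − 1011 = 5392 varves.
That is 5392 years at one varve per year.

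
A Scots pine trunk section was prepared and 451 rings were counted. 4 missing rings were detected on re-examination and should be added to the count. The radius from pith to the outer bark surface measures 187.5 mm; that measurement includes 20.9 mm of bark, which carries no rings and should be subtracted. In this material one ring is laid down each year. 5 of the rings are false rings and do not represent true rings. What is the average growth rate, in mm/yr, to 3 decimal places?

0.370 mm/yr

Adjusted count: 451 − 5 + 4 = 450 rings.
The growth record spans 187.5 − 20.9 = 166.6 mm.
Mean rate = 166.6 mm / 450 years ≈ 0.370 mm/yr.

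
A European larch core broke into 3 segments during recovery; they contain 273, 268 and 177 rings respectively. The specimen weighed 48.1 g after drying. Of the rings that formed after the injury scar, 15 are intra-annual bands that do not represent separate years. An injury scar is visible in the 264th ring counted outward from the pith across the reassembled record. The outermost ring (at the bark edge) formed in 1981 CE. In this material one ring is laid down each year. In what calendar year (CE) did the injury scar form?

1542 CE

Total rings = 273 + 268 + 177 = 718.
Between ring 264 and the bark edge there are 718 − 264 = 454 rings.
454 − 15 false = 439 true rings after the injury scar.
1981 − 439 = 1542 CE.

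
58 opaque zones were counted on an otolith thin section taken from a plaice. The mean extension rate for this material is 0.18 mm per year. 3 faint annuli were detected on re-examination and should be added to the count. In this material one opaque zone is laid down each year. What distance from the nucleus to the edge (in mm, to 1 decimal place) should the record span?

11.0 mm

Adjusted count: 58 + 3 = 61 opaque zones.
Predicted length = 0.18 mm/year × 61 years = 11.0 mm.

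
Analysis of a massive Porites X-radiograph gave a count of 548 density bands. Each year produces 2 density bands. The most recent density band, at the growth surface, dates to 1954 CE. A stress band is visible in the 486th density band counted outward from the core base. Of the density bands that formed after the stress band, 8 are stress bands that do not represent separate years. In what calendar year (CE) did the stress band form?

Between density band 486 and the growth surface there are 548 − 486 = 62 density bands.
62 − 8 false = 54 true density bands after the stress band.
Dividing by 2 density bands per year: 54 / 2 = 27 years.
1954 − 27 = 1927 CE.

1927 CE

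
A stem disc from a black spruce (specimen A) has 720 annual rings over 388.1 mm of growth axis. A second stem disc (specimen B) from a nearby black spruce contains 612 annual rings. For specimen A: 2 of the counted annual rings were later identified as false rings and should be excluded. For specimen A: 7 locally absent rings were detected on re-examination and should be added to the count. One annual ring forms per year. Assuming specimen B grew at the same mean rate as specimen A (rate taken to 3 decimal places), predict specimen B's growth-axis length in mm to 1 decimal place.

327.4 mm

Specimen A: adjusted count: 720 − 2 + 7 = 725 annual rings.
A: Mean rate = 388.1 mm / 725 years ≈ 0.535 mm/year.
Length of B = 0.535 × 612 = 327.4 mm.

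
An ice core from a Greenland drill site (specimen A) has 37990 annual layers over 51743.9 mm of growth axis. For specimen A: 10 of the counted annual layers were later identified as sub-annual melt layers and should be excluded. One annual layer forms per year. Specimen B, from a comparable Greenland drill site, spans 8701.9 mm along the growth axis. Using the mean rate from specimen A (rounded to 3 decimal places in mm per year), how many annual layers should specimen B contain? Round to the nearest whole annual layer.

Specimen A: adjusted count: 37990 − 10 = 37980 annual layers.
A: 51743.9 mm over 37980 years gives 51743.9 / 37980 ≈ 1.362 mm/yr.
Specimen B: 8701.9 mm / 1.362 mm per year = 6389.06 years ≈ 6389 annual layers.

6389 annual layers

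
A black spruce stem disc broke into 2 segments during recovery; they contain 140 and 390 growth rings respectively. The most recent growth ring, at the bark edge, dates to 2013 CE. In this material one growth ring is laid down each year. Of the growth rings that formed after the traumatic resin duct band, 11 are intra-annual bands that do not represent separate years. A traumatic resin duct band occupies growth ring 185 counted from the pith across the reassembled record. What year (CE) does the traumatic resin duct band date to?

1679 CE

Total growth rings = 140 + 390 = 530.
530 − 185 = 345 growth rings lie beyond the traumatic resin duct band toward the bark edge.
345 − 11 false = 334 true growth rings after the traumatic resin duct band.
The growth ring at the bark edge is 2013 CE, so the traumatic resin duct band dates to 2013 − 334 = 1679 CE.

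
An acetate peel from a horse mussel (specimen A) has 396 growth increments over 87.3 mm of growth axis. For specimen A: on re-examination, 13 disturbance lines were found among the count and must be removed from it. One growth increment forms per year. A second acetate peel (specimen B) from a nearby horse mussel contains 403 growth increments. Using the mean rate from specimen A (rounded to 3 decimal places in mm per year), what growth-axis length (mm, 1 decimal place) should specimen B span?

Specimen A: after corrections the count is 396 − 13 = 383 growth increments.
A: 87.3 mm over 383 years gives 87.3 / 383 ≈ 0.228 mm/year.
For B, 0.228 mm/year × 403 years = 91.9 mm.

91.9 mm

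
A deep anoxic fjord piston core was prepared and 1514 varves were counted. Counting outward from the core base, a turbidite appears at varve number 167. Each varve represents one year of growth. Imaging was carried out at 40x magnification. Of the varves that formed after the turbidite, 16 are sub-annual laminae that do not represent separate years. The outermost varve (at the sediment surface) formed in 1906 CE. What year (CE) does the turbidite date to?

575 CE

Between varve 167 and the sediment surface there are 1514 − 167 = 1347 varves.
Removing the 16 false varves leaves 1347 − 16 = 1331 true varves beyond the turbidite.
1906 − 1331 = 575 CE.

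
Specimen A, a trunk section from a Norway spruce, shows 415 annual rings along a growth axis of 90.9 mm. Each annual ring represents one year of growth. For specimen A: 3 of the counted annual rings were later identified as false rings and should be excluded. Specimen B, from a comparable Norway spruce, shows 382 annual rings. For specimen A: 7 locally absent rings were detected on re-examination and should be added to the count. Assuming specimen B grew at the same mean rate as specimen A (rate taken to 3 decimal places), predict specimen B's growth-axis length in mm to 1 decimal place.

82.9 mm

Specimen A: after corrections the count is 415 − 3 + 7 = 419 annual rings.
A: Extension rate ≈ 90.9 / 419 = 0.217 mm/year.
B's length ≈ 0.217 × 382 = 82.9 mm.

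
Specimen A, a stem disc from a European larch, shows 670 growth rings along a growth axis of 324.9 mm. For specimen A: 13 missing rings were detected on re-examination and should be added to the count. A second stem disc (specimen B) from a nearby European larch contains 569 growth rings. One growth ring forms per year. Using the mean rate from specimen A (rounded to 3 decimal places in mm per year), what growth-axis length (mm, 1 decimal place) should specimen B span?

Specimen A: correcting the raw count gives 670 + 13 = 683 true growth rings.
A: Mean rate = 324.9 mm / 683 years ≈ 0.476 mm/year.
For B, 0.476 mm/year × 569 years = 270.8 mm.

270.8 mm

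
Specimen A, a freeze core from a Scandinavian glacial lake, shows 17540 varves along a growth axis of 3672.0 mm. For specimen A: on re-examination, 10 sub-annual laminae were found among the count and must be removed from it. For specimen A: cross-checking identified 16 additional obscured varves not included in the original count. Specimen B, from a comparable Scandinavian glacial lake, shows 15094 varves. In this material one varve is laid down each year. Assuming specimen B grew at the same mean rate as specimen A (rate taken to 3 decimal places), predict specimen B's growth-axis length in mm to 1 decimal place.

3154.6 mm

Specimen A: after corrections the count is 17540 − 10 + 16 = 17546 varves.
A: Extension rate ≈ 3672.0 / 17546 = 0.209 mm/yr.
Length of B = 0.209 × 15094 = 3154.6 mm.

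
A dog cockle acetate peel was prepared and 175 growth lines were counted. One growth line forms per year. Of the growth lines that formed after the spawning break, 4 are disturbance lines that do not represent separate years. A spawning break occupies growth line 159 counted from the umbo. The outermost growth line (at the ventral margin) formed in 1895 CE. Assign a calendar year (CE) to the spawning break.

1883 CE

Between growth line 159 and the ventral margin there are 175 − 159 = 16 growth lines.
Removing the 4 false growth lines leaves 16 − 4 = 12 true growth lines beyond the spawning break.
The growth line at the ventral margin is 1895 CE, so the spawning break dates to 1895 − 12 = 1883 CE.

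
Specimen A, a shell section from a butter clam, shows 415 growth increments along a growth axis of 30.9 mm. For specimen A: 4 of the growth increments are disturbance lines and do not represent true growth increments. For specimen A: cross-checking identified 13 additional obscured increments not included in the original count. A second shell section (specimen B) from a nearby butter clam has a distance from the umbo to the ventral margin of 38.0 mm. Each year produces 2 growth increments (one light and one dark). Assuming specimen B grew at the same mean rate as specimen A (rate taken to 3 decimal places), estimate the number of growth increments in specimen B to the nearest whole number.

Specimen A: true growth increment count = 415 − 4 + 13 = 424.
Specimen A: dividing by 2 growth increments per year: 424 / 2 = 212 years.
A: 30.9 mm over 212 years gives 30.9 / 212 ≈ 0.146 mm/year.
B spans 38.0 / 0.146 = 260.27 years; at 2 growth increments per year that is 260.27 × 2 ≈ 521 growth increments.

521 growth increments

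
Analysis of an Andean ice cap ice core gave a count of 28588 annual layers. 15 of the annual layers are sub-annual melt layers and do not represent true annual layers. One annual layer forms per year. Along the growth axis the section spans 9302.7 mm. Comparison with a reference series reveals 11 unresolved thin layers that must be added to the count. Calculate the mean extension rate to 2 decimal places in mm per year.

0.33 mm per year

True annual layer count = 28588 − 15 + 11 = 28584.
Extension rate ≈ 9302.7 / 28584 = 0.33 mm per year.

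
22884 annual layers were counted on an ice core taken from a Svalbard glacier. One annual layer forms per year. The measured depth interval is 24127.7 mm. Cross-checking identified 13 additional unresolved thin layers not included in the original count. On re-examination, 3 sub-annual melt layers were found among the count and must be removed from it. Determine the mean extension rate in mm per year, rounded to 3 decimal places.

1.054 mm per year

Correcting the raw count gives 22884 − 3 + 13 = 22894 true annual layers.
Extension rate ≈ 24127.7 / 22894 = 1.054 mm per year.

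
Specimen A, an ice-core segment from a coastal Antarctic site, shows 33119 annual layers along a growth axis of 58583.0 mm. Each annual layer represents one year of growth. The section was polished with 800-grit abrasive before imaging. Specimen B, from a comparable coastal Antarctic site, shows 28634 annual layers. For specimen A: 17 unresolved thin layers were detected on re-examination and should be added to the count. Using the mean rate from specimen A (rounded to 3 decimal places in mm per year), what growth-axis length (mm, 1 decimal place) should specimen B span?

Specimen A: true annual layer count = 33119 + 17 = 33136.
A: Mean rate = 58583.0 mm / 33136 years ≈ 1.768 mm per year.
Length of B = 1.768 × 28634 = 50624.9 mm.

50624.9 mm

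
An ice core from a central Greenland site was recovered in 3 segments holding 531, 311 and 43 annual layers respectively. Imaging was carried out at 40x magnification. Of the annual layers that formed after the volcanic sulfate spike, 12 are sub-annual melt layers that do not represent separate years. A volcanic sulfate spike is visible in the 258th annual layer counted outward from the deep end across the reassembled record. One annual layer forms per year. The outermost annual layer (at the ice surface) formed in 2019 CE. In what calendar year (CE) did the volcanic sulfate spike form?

Total annual layers = 531 + 311 + 43 = 885.
Between annual layer 258 and the ice surface there are 885 − 258 = 627 annual layers.
627 − 12 false = 615 true annual layers after the volcanic sulfate spike.
Counting back 615 years from 2019 CE places the volcanic sulfate spike in 2019 − 615 = 1404 CE.

1404 CE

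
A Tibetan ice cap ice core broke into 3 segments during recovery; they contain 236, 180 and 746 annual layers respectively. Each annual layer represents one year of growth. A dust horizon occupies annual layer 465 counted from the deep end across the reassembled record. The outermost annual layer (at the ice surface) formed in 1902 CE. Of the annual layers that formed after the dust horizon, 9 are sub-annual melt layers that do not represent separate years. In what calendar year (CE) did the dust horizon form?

1214 CE

Total annual layers = 236 + 180 + 746 = 1162.
Between annual layer 465 and the ice surface there are 1162 − 465 = 697 annual layers.
Excluding 9 false annual layers: 697 − 9 = 688.
The annual layer at the ice surface is 1902 CE, so the dust horizon dates to 1902 − 688 = 1214 CE.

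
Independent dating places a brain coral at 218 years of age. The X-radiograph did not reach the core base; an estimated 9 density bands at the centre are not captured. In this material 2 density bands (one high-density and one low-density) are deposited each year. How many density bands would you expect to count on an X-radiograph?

427 density bands

With 2 density bands per year, 218 years would produce 218 × 2 = 436 density bands.
Subtracting the 9 density bands not captured gives 436 − 9 = 427 density bands in the record.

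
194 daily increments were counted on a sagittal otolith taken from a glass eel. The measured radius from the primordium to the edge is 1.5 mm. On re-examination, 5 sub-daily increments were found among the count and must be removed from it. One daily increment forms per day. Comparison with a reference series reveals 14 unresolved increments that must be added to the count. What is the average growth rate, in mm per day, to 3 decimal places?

0.007 mm per day

True daily increment count = 194 − 5 + 14 = 203.
1.5 mm over 203 days gives 1.5 / 203 ≈ 0.007 mm per day.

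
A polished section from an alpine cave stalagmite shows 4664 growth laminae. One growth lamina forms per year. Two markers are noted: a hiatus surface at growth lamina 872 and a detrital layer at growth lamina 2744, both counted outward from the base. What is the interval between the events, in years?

1872 yr

The two markers are separated by 2744 − 872 = 1872 growth laminae.
One growth lamina per year makes the interval 1872 years.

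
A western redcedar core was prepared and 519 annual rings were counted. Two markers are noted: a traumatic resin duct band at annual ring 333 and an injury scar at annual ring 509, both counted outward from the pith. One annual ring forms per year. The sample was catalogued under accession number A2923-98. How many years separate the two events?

176 years

509 − 333 = 176 annual rings lie between the two events.
That is 176 years at one annual ring per year.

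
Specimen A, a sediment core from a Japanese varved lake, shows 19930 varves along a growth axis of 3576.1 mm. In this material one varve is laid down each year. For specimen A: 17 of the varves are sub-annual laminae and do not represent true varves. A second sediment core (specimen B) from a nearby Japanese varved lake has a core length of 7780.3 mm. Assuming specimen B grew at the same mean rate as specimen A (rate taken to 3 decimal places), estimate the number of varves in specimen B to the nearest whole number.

43224 varves

Specimen A: true varve count = 19930 − 17 = 19913.
A: 3576.1 mm over 19913 years gives 3576.1 / 19913 ≈ 0.180 mm/yr.
B spans 7780.3 / 0.180 = 43223.89 years ≈ 43224 varves.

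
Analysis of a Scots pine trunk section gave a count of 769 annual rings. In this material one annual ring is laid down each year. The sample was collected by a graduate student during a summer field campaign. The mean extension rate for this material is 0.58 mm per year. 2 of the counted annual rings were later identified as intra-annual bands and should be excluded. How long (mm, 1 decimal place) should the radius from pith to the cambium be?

444.9 mm

Adjusted count: 769 − 2 = 767 annual rings.
Predicted length = 0.58 mm/year × 767 years = 444.9 mm.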